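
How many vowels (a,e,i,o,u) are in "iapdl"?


Input: iapdl
Checking each character:
  'i' at position 0: vowel (running total: 1)
  'a' at position 1: vowel (running total: 2)
  'p' at position 2: consonant
  'd' at position 3: consonant
  'l' at position 4: consonant
Total vowels: 2

2


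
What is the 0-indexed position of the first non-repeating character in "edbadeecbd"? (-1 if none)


Input: edbadeecbd
Character frequencies:
  'a': 1
  'b': 2
  'c': 1
  'd': 3
  'e': 3
Scanning left to right for freq == 1:
  Position 0 ('e'): freq=3, skip
  Position 1 ('d'): freq=3, skip
  Position 2 ('b'): freq=2, skip
  Position 3 ('a'): unique! => answer = 3

3


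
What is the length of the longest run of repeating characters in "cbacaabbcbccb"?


Input: "cbacaabbcbccb"
Scanning for longest run:
  Position 1 ('b'): new char, reset run to 1
  Position 2 ('a'): new char, reset run to 1
  Position 3 ('c'): new char, reset run to 1
  Position 4 ('a'): new char, reset run to 1
  Position 5 ('a'): continues run of 'a', length=2
  Position 6 ('b'): new char, reset run to 1
  Position 7 ('b'): continues run of 'b', length=2
  Position 8 ('c'): new char, reset run to 1
  Position 9 ('b'): new char, reset run to 1
  Position 10 ('c'): new char, reset run to 1
  Position 11 ('c'): continues run of 'c', length=2
  Position 12 ('b'): new char, reset run to 1
Longest run: 'a' with length 2

2


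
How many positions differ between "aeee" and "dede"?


Comparing "aeee" and "dede" position by position:
  Position 0: 'a' vs 'd' => DIFFER
  Position 1: 'e' vs 'e' => same
  Position 2: 'e' vs 'd' => DIFFER
  Position 3: 'e' vs 'e' => same
Positions that differ: 2

2


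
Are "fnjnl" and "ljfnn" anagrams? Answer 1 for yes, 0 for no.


Strings: "fnjnl", "ljfnn"
Sorted first:  fjlnn
Sorted second: fjlnn
Sorted forms match => anagrams

1


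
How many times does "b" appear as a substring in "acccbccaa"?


Searching for "b" in "acccbccaa"
Scanning each position:
  Position 0: "a" => no
  Position 1: "c" => no
  Position 2: "c" => no
  Position 3: "c" => no
  Position 4: "b" => MATCH
  Position 5: "c" => no
  Position 6: "c" => no
  Position 7: "a" => no
  Position 8: "a" => no
Total occurrences: 1

1


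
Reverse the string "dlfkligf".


Input: dlfkligf
Reading characters right to left:
  Position 7: 'f'
  Position 6: 'g'
  Position 5: 'i'
  Position 4: 'l'
  Position 3: 'k'
  Position 2: 'f'
  Position 1: 'l'
  Position 0: 'd'
Reversed: fgilkfld

fgilkfld


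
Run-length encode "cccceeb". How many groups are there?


Input: cccceeb
Scanning for consecutive runs:
  Group 1: 'c' x 4 (positions 0-3)
  Group 2: 'e' x 2 (positions 4-5)
  Group 3: 'b' x 1 (positions 6-6)
Total groups: 3

3


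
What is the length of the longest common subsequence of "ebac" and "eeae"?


LCS of "ebac" and "eeae"
DP table:
           e    e    a    e
      0    0    0    0    0
  e   0    1    1    1    1
  b   0    1    1    1    1
  a   0    1    1    2    2
  c   0    1    1    2    2
LCS length = dp[4][4] = 2

2


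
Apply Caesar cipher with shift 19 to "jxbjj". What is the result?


Caesar cipher: shift "jxbjj" by 19
  'j' (pos 9) + 19 = pos 2 = 'c'
  'x' (pos 23) + 19 = pos 16 = 'q'
  'b' (pos 1) + 19 = pos 20 = 'u'
  'j' (pos 9) + 19 = pos 2 = 'c'
  'j' (pos 9) + 19 = pos 2 = 'c'
Result: cqucc

cqucc


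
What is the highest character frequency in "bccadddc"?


Input: bccadddc
Character counts:
  'a': 1
  'b': 1
  'c': 3
  'd': 3
Maximum frequency: 3

3


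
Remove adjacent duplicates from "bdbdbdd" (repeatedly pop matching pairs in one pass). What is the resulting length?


Input: bdbdbdd
Stack-based adjacent duplicate removal:
  Read 'b': push. Stack: b
  Read 'd': push. Stack: bd
  Read 'b': push. Stack: bdb
  Read 'd': push. Stack: bdbd
  Read 'b': push. Stack: bdbdb
  Read 'd': push. Stack: bdbdbd
  Read 'd': matches stack top 'd' => pop. Stack: bdbdb
Final stack: "bdbdb" (length 5)

5


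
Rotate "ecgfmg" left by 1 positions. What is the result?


Input: "ecgfmg", rotate left by 1
First 1 characters: "e"
Remaining characters: "cgfmg"
Concatenate remaining + first: "cgfmg" + "e" = "cgfmge"

cgfmge


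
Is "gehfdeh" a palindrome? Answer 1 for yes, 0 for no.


Input: gehfdeh
Reversed: hedfheg
  Compare pos 0 ('g') with pos 6 ('h'): MISMATCH
  Compare pos 1 ('e') with pos 5 ('e'): match
  Compare pos 2 ('h') with pos 4 ('d'): MISMATCH
Result: not a palindrome

0


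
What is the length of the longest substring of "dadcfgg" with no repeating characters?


Input: "dadcfgg"
Sliding window (track last position of each char):
  Position 0 ('d'): window [0,0] length 1 -- new best
  Position 1 ('a'): window [0,1] length 2 -- new best
  Position 2 ('d'): repeat (last at 0), move window start to 1
  Position 2 ('d'): window [1,2] length 2
  Position 3 ('c'): window [1,3] length 3 -- new best
  Position 4 ('f'): window [1,4] length 4 -- new best
  Position 5 ('g'): window [1,5] length 5 -- new best
  Position 6 ('g'): repeat (last at 5), move window start to 6
  Position 6 ('g'): window [6,6] length 1
Longest substring with no repeats: "adcfg" with length 5

5


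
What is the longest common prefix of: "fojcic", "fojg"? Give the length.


Words: fojcic, fojg
  Position 0: all 'f' => match
  Position 1: all 'o' => match
  Position 2: all 'j' => match
  Position 3: ('c', 'g') => mismatch, stop
LCP = "foj" (length 3)

3


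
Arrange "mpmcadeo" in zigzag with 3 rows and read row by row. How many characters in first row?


Zigzag "mpmcadeo" into 3 rows:
Placing characters:
  'm' => row 0
  'p' => row 1
  'm' => row 2
  'c' => row 1
  'a' => row 0
  'd' => row 1
  'e' => row 2
  'o' => row 1
Rows:
  Row 0: "ma"
  Row 1: "pcdo"
  Row 2: "me"
First row length: 2

2


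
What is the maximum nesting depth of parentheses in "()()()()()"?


Input: "()()()()()"
Tracking depth:
  Position 0 '(': depth becomes 1
  Position 1 ')': depth becomes 0
  Position 2 '(': depth becomes 1
  Position 3 ')': depth becomes 0
  Position 4 '(': depth becomes 1
  Position 5 ')': depth becomes 0
  Position 6 '(': depth becomes 1
  Position 7 ')': depth becomes 0
  Position 8 '(': depth becomes 1
  Position 9 ')': depth becomes 0
Maximum depth reached: 1

1


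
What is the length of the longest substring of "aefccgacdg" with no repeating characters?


Input: "aefccgacdg"
Sliding window (track last position of each char):
  Position 0 ('a'): window [0,0] length 1 -- new best
  Position 1 ('e'): window [0,1] length 2 -- new best
  Position 2 ('f'): window [0,2] length 3 -- new best
  Position 3 ('c'): window [0,3] length 4 -- new best
  Position 4 ('c'): repeat (last at 3), move window start to 4
  Position 4 ('c'): window [4,4] length 1
  Position 5 ('g'): window [4,5] length 2
  Position 6 ('a'): window [4,6] length 3
  Position 7 ('c'): repeat (last at 4), move window start to 5
  Position 7 ('c'): window [5,7] length 3
  Position 8 ('d'): window [5,8] length 4
  Position 9 ('g'): repeat (last at 5), move window start to 6
  Position 9 ('g'): window [6,9] length 4
Longest substring with no repeats: "aefc" with length 4

4


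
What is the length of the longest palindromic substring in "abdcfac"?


Input: "abdcfac"
Checking substrings for palindromes:
  No multi-char palindromic substrings found
Longest palindromic substring: "a" with length 1

1


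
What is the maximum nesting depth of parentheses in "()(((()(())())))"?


Input: "()(((()(())())))"
Tracking depth:
  Position 0 '(': depth becomes 1
  Position 1 ')': depth becomes 0
  Position 2 '(': depth becomes 1
  Position 3 '(': depth becomes 2
  Position 4 '(': depth becomes 3
  Position 5 '(': depth becomes 4
  Position 6 ')': depth becomes 3
  Position 7 '(': depth becomes 4
  Position 8 '(': depth becomes 5
  Position 9 ')': depth becomes 4
  Position 10 ')': depth becomes 3
  Position 11 '(': depth becomes 4
  Position 12 ')': depth becomes 3
  Position 13 ')': depth becomes 2
  Position 14 ')': depth becomes 1
  Position 15 ')': depth becomes 0
Maximum depth reached: 5

5


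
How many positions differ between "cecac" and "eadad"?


Comparing "cecac" and "eadad" position by position:
  Position 0: 'c' vs 'e' => DIFFER
  Position 1: 'e' vs 'a' => DIFFER
  Position 2: 'c' vs 'd' => DIFFER
  Position 3: 'a' vs 'a' => same
  Position 4: 'c' vs 'd' => DIFFER
Positions that differ: 4

4


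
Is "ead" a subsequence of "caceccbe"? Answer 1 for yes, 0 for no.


Check if "ead" is a subsequence of "caceccbe"
Greedy scan:
  Position 0 ('c'): no match needed
  Position 1 ('a'): no match needed
  Position 2 ('c'): no match needed
  Position 3 ('e'): matches sub[0] = 'e'
  Position 4 ('c'): no match needed
  Position 5 ('c'): no match needed
  Position 6 ('b'): no match needed
  Position 7 ('e'): no match needed
Only matched 1/3 characters => not a subsequence

0


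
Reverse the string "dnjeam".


Input: dnjeam
Reading characters right to left:
  Position 5: 'm'
  Position 4: 'a'
  Position 3: 'e'
  Position 2: 'j'
  Position 1: 'n'
  Position 0: 'd'
Reversed: maejnd

maejnd


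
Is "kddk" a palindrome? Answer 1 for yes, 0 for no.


Input: kddk
Reversed: kddk
  Compare pos 0 ('k') with pos 3 ('k'): match
  Compare pos 1 ('d') with pos 2 ('d'): match
Result: palindrome

1


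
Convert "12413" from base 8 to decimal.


Input: "12413" in base 8
Positional expansion:
  Digit '1' (value 1) x 8^4 = 4096
  Digit '2' (value 2) x 8^3 = 1024
  Digit '4' (value 4) x 8^2 = 256
  Digit '1' (value 1) x 8^1 = 8
  Digit '3' (value 3) x 8^0 = 3
Sum = 5387

5387


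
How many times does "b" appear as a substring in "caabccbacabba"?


Searching for "b" in "caabccbacabba"
Scanning each position:
  Position 0: "c" => no
  Position 1: "a" => no
  Position 2: "a" => no
  Position 3: "b" => MATCH
  Position 4: "c" => no
  Position 5: "c" => no
  Position 6: "b" => MATCH
  Position 7: "a" => no
  Position 8: "c" => no
  Position 9: "a" => no
  Position 10: "b" => MATCH
  Position 11: "b" => MATCH
  Position 12: "a" => no
Total occurrences: 4

4


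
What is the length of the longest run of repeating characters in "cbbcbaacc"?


Input: "cbbcbaacc"
Scanning for longest run:
  Position 1 ('b'): new char, reset run to 1
  Position 2 ('b'): continues run of 'b', length=2
  Position 3 ('c'): new char, reset run to 1
  Position 4 ('b'): new char, reset run to 1
  Position 5 ('a'): new char, reset run to 1
  Position 6 ('a'): continues run of 'a', length=2
  Position 7 ('c'): new char, reset run to 1
  Position 8 ('c'): continues run of 'c', length=2
Longest run: 'b' with length 2

2


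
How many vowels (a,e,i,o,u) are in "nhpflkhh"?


Input: nhpflkhh
Checking each character:
  'n' at position 0: consonant
  'h' at position 1: consonant
  'p' at position 2: consonant
  'f' at position 3: consonant
  'l' at position 4: consonant
  'k' at position 5: consonant
  'h' at position 6: consonant
  'h' at position 7: consonant
Total vowels: 0

0


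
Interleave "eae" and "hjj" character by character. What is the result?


Interleaving "eae" and "hjj":
  Position 0: 'e' from first, 'h' from second => "eh"
  Position 1: 'a' from first, 'j' from second => "aj"
  Position 2: 'e' from first, 'j' from second => "ej"
Result: ehajej

ehajej


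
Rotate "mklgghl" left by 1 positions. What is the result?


Input: "mklgghl", rotate left by 1
First 1 characters: "m"
Remaining characters: "klgghl"
Concatenate remaining + first: "klgghl" + "m" = "klgghlm"

klgghlm


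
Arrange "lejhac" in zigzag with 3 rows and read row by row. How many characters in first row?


Zigzag "lejhac" into 3 rows:
Placing characters:
  'l' => row 0
  'e' => row 1
  'j' => row 2
  'h' => row 1
  'a' => row 0
  'c' => row 1
Rows:
  Row 0: "la"
  Row 1: "ehc"
  Row 2: "j"
First row length: 2

2


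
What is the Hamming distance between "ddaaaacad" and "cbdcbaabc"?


Comparing "ddaaaacad" and "cbdcbaabc" position by position:
  Position 0: 'd' vs 'c' => differ
  Position 1: 'd' vs 'b' => differ
  Position 2: 'a' vs 'd' => differ
  Position 3: 'a' vs 'c' => differ
  Position 4: 'a' vs 'b' => differ
  Position 5: 'a' vs 'a' => same
  Position 6: 'c' vs 'a' => differ
  Position 7: 'a' vs 'b' => differ
  Position 8: 'd' vs 'c' => differ
Total differences (Hamming distance): 8

8


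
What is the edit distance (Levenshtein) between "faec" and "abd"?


Computing edit distance: "faec" -> "abd"
DP table:
           a    b    d
      0    1    2    3
  f   1    1    2    3
  a   2    1    2    3
  e   3    2    2    3
  c   4    3    3    3
Edit distance = dp[4][3] = 3

3


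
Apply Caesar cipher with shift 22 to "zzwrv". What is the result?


Caesar cipher: shift "zzwrv" by 22
  'z' (pos 25) + 22 = pos 21 = 'v'
  'z' (pos 25) + 22 = pos 21 = 'v'
  'w' (pos 22) + 22 = pos 18 = 's'
  'r' (pos 17) + 22 = pos 13 = 'n'
  'v' (pos 21) + 22 = pos 17 = 'r'
Result: vvsnr

vvsnr


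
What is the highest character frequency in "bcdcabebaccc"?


Input: bcdcabebaccc
Character counts:
  'a': 2
  'b': 3
  'c': 5
  'd': 1
  'e': 1
Maximum frequency: 5

5


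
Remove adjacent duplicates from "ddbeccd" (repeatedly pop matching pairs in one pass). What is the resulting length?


Input: ddbeccd
Stack-based adjacent duplicate removal:
  Read 'd': push. Stack: d
  Read 'd': matches stack top 'd' => pop. Stack: (empty)
  Read 'b': push. Stack: b
  Read 'e': push. Stack: be
  Read 'c': push. Stack: bec
  Read 'c': matches stack top 'c' => pop. Stack: be
  Read 'd': push. Stack: bed
Final stack: "bed" (length 3)

3


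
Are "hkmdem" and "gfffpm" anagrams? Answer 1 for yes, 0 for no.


Strings: "hkmdem", "gfffpm"
Sorted first:  dehkmm
Sorted second: fffgmp
Differ at position 0: 'd' vs 'f' => not anagrams

0


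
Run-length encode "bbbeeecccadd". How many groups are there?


Input: bbbeeecccadd
Scanning for consecutive runs:
  Group 1: 'b' x 3 (positions 0-2)
  Group 2: 'e' x 3 (positions 3-5)
  Group 3: 'c' x 3 (positions 6-8)
  Group 4: 'a' x 1 (positions 9-9)
  Group 5: 'd' x 2 (positions 10-11)
Total groups: 5

5


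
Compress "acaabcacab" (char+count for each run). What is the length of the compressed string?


Input: acaabcacab
Runs:
  'a' x 1 => "a1"
  'c' x 1 => "c1"
  'a' x 2 => "a2"
  'b' x 1 => "b1"
  'c' x 1 => "c1"
  'a' x 1 => "a1"
  'c' x 1 => "c1"
  'a' x 1 => "a1"
  'b' x 1 => "b1"
Compressed: "a1c1a2b1c1a1c1a1b1"
Compressed length: 18

18


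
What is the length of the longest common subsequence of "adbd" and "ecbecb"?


LCS of "adbd" and "ecbecb"
DP table:
           e    c    b    e    c    b
      0    0    0    0    0    0    0
  a   0    0    0    0    0    0    0
  d   0    0    0    0    0    0    0
  b   0    0    0    1    1    1    1
  d   0    0    0    1    1    1    1
LCS length = dp[4][6] = 1

1


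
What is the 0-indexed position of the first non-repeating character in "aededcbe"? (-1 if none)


Input: aededcbe
Character frequencies:
  'a': 1
  'b': 1
  'c': 1
  'd': 2
  'e': 3
Scanning left to right for freq == 1:
  Position 0 ('a'): unique! => answer = 0

0


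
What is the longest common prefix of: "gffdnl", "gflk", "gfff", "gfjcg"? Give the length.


Words: gffdnl, gflk, gfff, gfjcg
  Position 0: all 'g' => match
  Position 1: all 'f' => match
  Position 2: ('f', 'l', 'f', 'j') => mismatch, stop
LCP = "gf" (length 2)

2


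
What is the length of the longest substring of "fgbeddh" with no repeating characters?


Input: "fgbeddh"
Sliding window (track last position of each char):
  Position 0 ('f'): window [0,0] length 1 -- new best
  Position 1 ('g'): window [0,1] length 2 -- new best
  Position 2 ('b'): window [0,2] length 3 -- new best
  Position 3 ('e'): window [0,3] length 4 -- new best
  Position 4 ('d'): window [0,4] length 5 -- new best
  Position 5 ('d'): repeat (last at 4), move window start to 5
  Position 5 ('d'): window [5,5] length 1
  Position 6 ('h'): window [5,6] length 2
Longest substring with no repeats: "fgbed" with length 5

5


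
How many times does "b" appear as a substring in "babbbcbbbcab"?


Searching for "b" in "babbbcbbbcab"
Scanning each position:
  Position 0: "b" => MATCH
  Position 1: "a" => no
  Position 2: "b" => MATCH
  Position 3: "b" => MATCH
  Position 4: "b" => MATCH
  Position 5: "c" => no
  Position 6: "b" => MATCH
  Position 7: "b" => MATCH
  Position 8: "b" => MATCH
  Position 9: "c" => no
  Position 10: "a" => no
  Position 11: "b" => MATCH
Total occurrences: 8

8


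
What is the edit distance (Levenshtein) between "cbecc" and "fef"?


Computing edit distance: "cbecc" -> "fef"
DP table:
           f    e    f
      0    1    2    3
  c   1    1    2    3
  b   2    2    2    3
  e   3    3    2    3
  c   4    4    3    3
  c   5    5    4    4
Edit distance = dp[5][3] = 4

4


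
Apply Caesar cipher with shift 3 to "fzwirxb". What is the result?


Caesar cipher: shift "fzwirxb" by 3
  'f' (pos 5) + 3 = pos 8 = 'i'
  'z' (pos 25) + 3 = pos 2 = 'c'
  'w' (pos 22) + 3 = pos 25 = 'z'
  'i' (pos 8) + 3 = pos 11 = 'l'
  'r' (pos 17) + 3 = pos 20 = 'u'
  'x' (pos 23) + 3 = pos 0 = 'a'
  'b' (pos 1) + 3 = pos 4 = 'e'
Result: iczluae

iczluae


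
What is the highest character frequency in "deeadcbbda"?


Input: deeadcbbda
Character counts:
  'a': 2
  'b': 2
  'c': 1
  'd': 3
  'e': 2
Maximum frequency: 3

3


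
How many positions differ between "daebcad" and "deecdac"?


Comparing "daebcad" and "deecdac" position by position:
  Position 0: 'd' vs 'd' => same
  Position 1: 'a' vs 'e' => DIFFER
  Position 2: 'e' vs 'e' => same
  Position 3: 'b' vs 'c' => DIFFER
  Position 4: 'c' vs 'd' => DIFFER
  Position 5: 'a' vs 'a' => same
  Position 6: 'd' vs 'c' => DIFFER
Positions that differ: 4

4


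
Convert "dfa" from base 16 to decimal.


Input: "dfa" in base 16
Positional expansion:
  Digit 'd' (value 13) x 16^2 = 3328
  Digit 'f' (value 15) x 16^1 = 240
  Digit 'a' (value 10) x 16^0 = 10
Sum = 3578

3578


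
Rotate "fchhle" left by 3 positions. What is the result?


Input: "fchhle", rotate left by 3
First 3 characters: "fch"
Remaining characters: "hle"
Concatenate remaining + first: "hle" + "fch" = "hlefch"

hlefch


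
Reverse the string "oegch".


Input: oegch
Reading characters right to left:
  Position 4: 'h'
  Position 3: 'c'
  Position 2: 'g'
  Position 1: 'e'
  Position 0: 'o'
Reversed: hcgeo

hcgeo


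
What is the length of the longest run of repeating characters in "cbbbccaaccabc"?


Input: "cbbbccaaccabc"
Scanning for longest run:
  Position 1 ('b'): new char, reset run to 1
  Position 2 ('b'): continues run of 'b', length=2
  Position 3 ('b'): continues run of 'b', length=3
  Position 4 ('c'): new char, reset run to 1
  Position 5 ('c'): continues run of 'c', length=2
  Position 6 ('a'): new char, reset run to 1
  Position 7 ('a'): continues run of 'a', length=2
  Position 8 ('c'): new char, reset run to 1
  Position 9 ('c'): continues run of 'c', length=2
  Position 10 ('a'): new char, reset run to 1
  Position 11 ('b'): new char, reset run to 1
  Position 12 ('c'): new char, reset run to 1
Longest run: 'b' with length 3

3


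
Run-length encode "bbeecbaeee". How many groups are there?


Input: bbeecbaeee
Scanning for consecutive runs:
  Group 1: 'b' x 2 (positions 0-1)
  Group 2: 'e' x 2 (positions 2-3)
  Group 3: 'c' x 1 (positions 4-4)
  Group 4: 'b' x 1 (positions 5-5)
  Group 5: 'a' x 1 (positions 6-6)
  Group 6: 'e' x 3 (positions 7-9)
Total groups: 6

6


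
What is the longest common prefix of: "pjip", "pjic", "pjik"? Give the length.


Words: pjip, pjic, pjik
  Position 0: all 'p' => match
  Position 1: all 'j' => match
  Position 2: all 'i' => match
  Position 3: ('p', 'c', 'k') => mismatch, stop
LCP = "pji" (length 3)

3


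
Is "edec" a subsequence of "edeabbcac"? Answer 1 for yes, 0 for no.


Check if "edec" is a subsequence of "edeabbcac"
Greedy scan:
  Position 0 ('e'): matches sub[0] = 'e'
  Position 1 ('d'): matches sub[1] = 'd'
  Position 2 ('e'): matches sub[2] = 'e'
  Position 3 ('a'): no match needed
  Position 4 ('b'): no match needed
  Position 5 ('b'): no match needed
  Position 6 ('c'): matches sub[3] = 'c'
  Position 7 ('a'): no match needed
  Position 8 ('c'): no match needed
All 4 characters matched => is a subsequence

1


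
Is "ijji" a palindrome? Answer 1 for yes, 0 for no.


Input: ijji
Reversed: ijji
  Compare pos 0 ('i') with pos 3 ('i'): match
  Compare pos 1 ('j') with pos 2 ('j'): match
Result: palindrome

1


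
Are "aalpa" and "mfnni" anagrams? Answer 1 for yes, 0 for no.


Strings: "aalpa", "mfnni"
Sorted first:  aaalp
Sorted second: fimnn
Differ at position 0: 'a' vs 'f' => not anagrams

0


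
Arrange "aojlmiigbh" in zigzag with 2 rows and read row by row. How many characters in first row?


Zigzag "aojlmiigbh" into 2 rows:
Placing characters:
  'a' => row 0
  'o' => row 1
  'j' => row 0
  'l' => row 1
  'm' => row 0
  'i' => row 1
  'i' => row 0
  'g' => row 1
  'b' => row 0
  'h' => row 1
Rows:
  Row 0: "ajmib"
  Row 1: "oligh"
First row length: 5

5


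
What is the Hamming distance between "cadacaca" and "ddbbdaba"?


Comparing "cadacaca" and "ddbbdaba" position by position:
  Position 0: 'c' vs 'd' => differ
  Position 1: 'a' vs 'd' => differ
  Position 2: 'd' vs 'b' => differ
  Position 3: 'a' vs 'b' => differ
  Position 4: 'c' vs 'd' => differ
  Position 5: 'a' vs 'a' => same
  Position 6: 'c' vs 'b' => differ
  Position 7: 'a' vs 'a' => same
Total differences (Hamming distance): 6

6


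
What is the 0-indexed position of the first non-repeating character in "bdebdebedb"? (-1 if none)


Input: bdebdebedb
Character frequencies:
  'b': 4
  'd': 3
  'e': 3
Scanning left to right for freq == 1:
  Position 0 ('b'): freq=4, skip
  Position 1 ('d'): freq=3, skip
  Position 2 ('e'): freq=3, skip
  Position 3 ('b'): freq=4, skip
  Position 4 ('d'): freq=3, skip
  Position 5 ('e'): freq=3, skip
  Position 6 ('b'): freq=4, skip
  Position 7 ('e'): freq=3, skip
  Position 8 ('d'): freq=3, skip
  Position 9 ('b'): freq=4, skip
  No unique character found => answer = -1

-1


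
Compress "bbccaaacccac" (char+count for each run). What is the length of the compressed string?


Input: bbccaaacccac
Runs:
  'b' x 2 => "b2"
  'c' x 2 => "c2"
  'a' x 3 => "a3"
  'c' x 3 => "c3"
  'a' x 1 => "a1"
  'c' x 1 => "c1"
Compressed: "b2c2a3c3a1c1"
Compressed length: 12

12


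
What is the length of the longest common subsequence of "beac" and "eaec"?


LCS of "beac" and "eaec"
DP table:
           e    a    e    c
      0    0    0    0    0
  b   0    0    0    0    0
  e   0    1    1    1    1
  a   0    1    2    2    2
  c   0    1    2    2    3
LCS length = dp[4][4] = 3

3


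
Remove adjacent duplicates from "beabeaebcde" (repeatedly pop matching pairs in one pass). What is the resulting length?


Input: beabeaebcde
Stack-based adjacent duplicate removal:
  Read 'b': push. Stack: b
  Read 'e': push. Stack: be
  Read 'a': push. Stack: bea
  Read 'b': push. Stack: beab
  Read 'e': push. Stack: beabe
  Read 'a': push. Stack: beabea
  Read 'e': push. Stack: beabeae
  Read 'b': push. Stack: beabeaeb
  Read 'c': push. Stack: beabeaebc
  Read 'd': push. Stack: beabeaebcd
  Read 'e': push. Stack: beabeaebcde
Final stack: "beabeaebcde" (length 11)

11


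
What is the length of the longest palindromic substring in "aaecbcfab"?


Input: "aaecbcfab"
Checking substrings for palindromes:
  [3:6] "cbc" (len 3) => palindrome
  [0:2] "aa" (len 2) => palindrome
Longest palindromic substring: "cbc" with length 3

3


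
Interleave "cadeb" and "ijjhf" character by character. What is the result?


Interleaving "cadeb" and "ijjhf":
  Position 0: 'c' from first, 'i' from second => "ci"
  Position 1: 'a' from first, 'j' from second => "aj"
  Position 2: 'd' from first, 'j' from second => "dj"
  Position 3: 'e' from first, 'h' from second => "eh"
  Position 4: 'b' from first, 'f' from second => "bf"
Result: ciajdjehbf

ciajdjehbf


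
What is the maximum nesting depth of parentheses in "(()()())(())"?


Input: "(()()())(())"
Tracking depth:
  Position 0 '(': depth becomes 1
  Position 1 '(': depth becomes 2
  Position 2 ')': depth becomes 1
  Position 3 '(': depth becomes 2
  Position 4 ')': depth becomes 1
  Position 5 '(': depth becomes 2
  Position 6 ')': depth becomes 1
  Position 7 ')': depth becomes 0
  Position 8 '(': depth becomes 1
  Position 9 '(': depth becomes 2
  Position 10 ')': depth becomes 1
  Position 11 ')': depth becomes 0
Maximum depth reached: 2

2


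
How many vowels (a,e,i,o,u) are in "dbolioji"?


Input: dbolioji
Checking each character:
  'd' at position 0: consonant
  'b' at position 1: consonant
  'o' at position 2: vowel (running total: 1)
  'l' at position 3: consonant
  'i' at position 4: vowel (running total: 2)
  'o' at position 5: vowel (running total: 3)
  'j' at position 6: consonant
  'i' at position 7: vowel (running total: 4)
Total vowels: 4

4


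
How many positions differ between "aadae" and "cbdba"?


Comparing "aadae" and "cbdba" position by position:
  Position 0: 'a' vs 'c' => DIFFER
  Position 1: 'a' vs 'b' => DIFFER
  Position 2: 'd' vs 'd' => same
  Position 3: 'a' vs 'b' => DIFFER
  Position 4: 'e' vs 'a' => DIFFER
Positions that differ: 4

4


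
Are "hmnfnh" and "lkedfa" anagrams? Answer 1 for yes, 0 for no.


Strings: "hmnfnh", "lkedfa"
Sorted first:  fhhmnn
Sorted second: adefkl
Differ at position 0: 'f' vs 'a' => not anagrams

0


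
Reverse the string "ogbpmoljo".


Input: ogbpmoljo
Reading characters right to left:
  Position 8: 'o'
  Position 7: 'j'
  Position 6: 'l'
  Position 5: 'o'
  Position 4: 'm'
  Position 3: 'p'
  Position 2: 'b'
  Position 1: 'g'
  Position 0: 'o'
Reversed: ojlompbgo

ojlompbgo


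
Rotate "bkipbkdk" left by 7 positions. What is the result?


Input: "bkipbkdk", rotate left by 7
First 7 characters: "bkipbkd"
Remaining characters: "k"
Concatenate remaining + first: "k" + "bkipbkd" = "kbkipbkd"

kbkipbkd


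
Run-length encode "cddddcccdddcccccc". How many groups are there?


Input: cddddcccdddcccccc
Scanning for consecutive runs:
  Group 1: 'c' x 1 (positions 0-0)
  Group 2: 'd' x 4 (positions 1-4)
  Group 3: 'c' x 3 (positions 5-7)
  Group 4: 'd' x 3 (positions 8-10)
  Group 5: 'c' x 6 (positions 11-16)
Total groups: 5

5


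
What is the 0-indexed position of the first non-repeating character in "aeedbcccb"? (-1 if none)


Input: aeedbcccb
Character frequencies:
  'a': 1
  'b': 2
  'c': 3
  'd': 1
  'e': 2
Scanning left to right for freq == 1:
  Position 0 ('a'): unique! => answer = 0

0


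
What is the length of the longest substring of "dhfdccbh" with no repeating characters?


Input: "dhfdccbh"
Sliding window (track last position of each char):
  Position 0 ('d'): window [0,0] length 1 -- new best
  Position 1 ('h'): window [0,1] length 2 -- new best
  Position 2 ('f'): window [0,2] length 3 -- new best
  Position 3 ('d'): repeat (last at 0), move window start to 1
  Position 3 ('d'): window [1,3] length 3
  Position 4 ('c'): window [1,4] length 4 -- new best
  Position 5 ('c'): repeat (last at 4), move window start to 5
  Position 5 ('c'): window [5,5] length 1
  Position 6 ('b'): window [5,6] length 2
  Position 7 ('h'): window [5,7] length 3
Longest substring with no repeats: "hfdc" with length 4

4


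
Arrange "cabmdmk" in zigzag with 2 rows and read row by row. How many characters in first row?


Zigzag "cabmdmk" into 2 rows:
Placing characters:
  'c' => row 0
  'a' => row 1
  'b' => row 0
  'm' => row 1
  'd' => row 0
  'm' => row 1
  'k' => row 0
Rows:
  Row 0: "cbdk"
  Row 1: "amm"
First row length: 4

4


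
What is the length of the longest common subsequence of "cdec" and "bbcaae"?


LCS of "cdec" and "bbcaae"
DP table:
           b    b    c    a    a    e
      0    0    0    0    0    0    0
  c   0    0    0    1    1    1    1
  d   0    0    0    1    1    1    1
  e   0    0    0    1    1    1    2
  c   0    0    0    1    1    1    2
LCS length = dp[4][6] = 2

2


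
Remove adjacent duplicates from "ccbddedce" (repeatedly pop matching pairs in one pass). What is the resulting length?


Input: ccbddedce
Stack-based adjacent duplicate removal:
  Read 'c': push. Stack: c
  Read 'c': matches stack top 'c' => pop. Stack: (empty)
  Read 'b': push. Stack: b
  Read 'd': push. Stack: bd
  Read 'd': matches stack top 'd' => pop. Stack: b
  Read 'e': push. Stack: be
  Read 'd': push. Stack: bed
  Read 'c': push. Stack: bedc
  Read 'e': push. Stack: bedce
Final stack: "bedce" (length 5)

5


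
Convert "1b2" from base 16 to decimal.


Input: "1b2" in base 16
Positional expansion:
  Digit '1' (value 1) x 16^2 = 256
  Digit 'b' (value 11) x 16^1 = 176
  Digit '2' (value 2) x 16^0 = 2
Sum = 434

434


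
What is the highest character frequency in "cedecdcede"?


Input: cedecdcede
Character counts:
  'c': 3
  'd': 3
  'e': 4
Maximum frequency: 4

4


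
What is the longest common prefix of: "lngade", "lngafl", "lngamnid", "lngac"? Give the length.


Words: lngade, lngafl, lngamnid, lngac
  Position 0: all 'l' => match
  Position 1: all 'n' => match
  Position 2: all 'g' => match
  Position 3: all 'a' => match
  Position 4: ('d', 'f', 'm', 'c') => mismatch, stop
LCP = "lnga" (length 4)

4


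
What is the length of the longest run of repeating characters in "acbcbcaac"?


Input: "acbcbcaac"
Scanning for longest run:
  Position 1 ('c'): new char, reset run to 1
  Position 2 ('b'): new char, reset run to 1
  Position 3 ('c'): new char, reset run to 1
  Position 4 ('b'): new char, reset run to 1
  Position 5 ('c'): new char, reset run to 1
  Position 6 ('a'): new char, reset run to 1
  Position 7 ('a'): continues run of 'a', length=2
  Position 8 ('c'): new char, reset run to 1
Longest run: 'a' with length 2

2


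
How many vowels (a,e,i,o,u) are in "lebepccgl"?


Input: lebepccgl
Checking each character:
  'l' at position 0: consonant
  'e' at position 1: vowel (running total: 1)
  'b' at position 2: consonant
  'e' at position 3: vowel (running total: 2)
  'p' at position 4: consonant
  'c' at position 5: consonant
  'c' at position 6: consonant
  'g' at position 7: consonant
  'l' at position 8: consonant
Total vowels: 2

2


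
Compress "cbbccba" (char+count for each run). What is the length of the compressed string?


Input: cbbccba
Runs:
  'c' x 1 => "c1"
  'b' x 2 => "b2"
  'c' x 2 => "c2"
  'b' x 1 => "b1"
  'a' x 1 => "a1"
Compressed: "c1b2c2b1a1"
Compressed length: 10

10


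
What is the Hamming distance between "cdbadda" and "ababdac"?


Comparing "cdbadda" and "ababdac" position by position:
  Position 0: 'c' vs 'a' => differ
  Position 1: 'd' vs 'b' => differ
  Position 2: 'b' vs 'a' => differ
  Position 3: 'a' vs 'b' => differ
  Position 4: 'd' vs 'd' => same
  Position 5: 'd' vs 'a' => differ
  Position 6: 'a' vs 'c' => differ
Total differences (Hamming distance): 6

6


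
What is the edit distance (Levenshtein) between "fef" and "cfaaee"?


Computing edit distance: "fef" -> "cfaaee"
DP table:
           c    f    a    a    e    e
      0    1    2    3    4    5    6
  f   1    1    1    2    3    4    5
  e   2    2    2    2    3    3    4
  f   3    3    2    3    3    4    4
Edit distance = dp[3][6] = 4

4


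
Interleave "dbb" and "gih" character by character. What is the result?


Interleaving "dbb" and "gih":
  Position 0: 'd' from first, 'g' from second => "dg"
  Position 1: 'b' from first, 'i' from second => "bi"
  Position 2: 'b' from first, 'h' from second => "bh"
Result: dgbibh

dgbibh


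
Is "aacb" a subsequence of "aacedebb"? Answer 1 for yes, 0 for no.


Check if "aacb" is a subsequence of "aacedebb"
Greedy scan:
  Position 0 ('a'): matches sub[0] = 'a'
  Position 1 ('a'): matches sub[1] = 'a'
  Position 2 ('c'): matches sub[2] = 'c'
  Position 3 ('e'): no match needed
  Position 4 ('d'): no match needed
  Position 5 ('e'): no match needed
  Position 6 ('b'): matches sub[3] = 'b'
  Position 7 ('b'): no match needed
All 4 characters matched => is a subsequence

1


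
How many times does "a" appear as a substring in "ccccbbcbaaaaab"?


Searching for "a" in "ccccbbcbaaaaab"
Scanning each position:
  Position 0: "c" => no
  Position 1: "c" => no
  Position 2: "c" => no
  Position 3: "c" => no
  Position 4: "b" => no
  Position 5: "b" => no
  Position 6: "c" => no
  Position 7: "b" => no
  Position 8: "a" => MATCH
  Position 9: "a" => MATCH
  Position 10: "a" => MATCH
  Position 11: "a" => MATCH
  Position 12: "a" => MATCH
  Position 13: "b" => no
Total occurrences: 5

5


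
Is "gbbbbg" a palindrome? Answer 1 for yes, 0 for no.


Input: gbbbbg
Reversed: gbbbbg
  Compare pos 0 ('g') with pos 5 ('g'): match
  Compare pos 1 ('b') with pos 4 ('b'): match
  Compare pos 2 ('b') with pos 3 ('b'): match
Result: palindrome

1


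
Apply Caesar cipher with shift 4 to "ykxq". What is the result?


Caesar cipher: shift "ykxq" by 4
  'y' (pos 24) + 4 = pos 2 = 'c'
  'k' (pos 10) + 4 = pos 14 = 'o'
  'x' (pos 23) + 4 = pos 1 = 'b'
  'q' (pos 16) + 4 = pos 20 = 'u'
Result: cobu

cobu


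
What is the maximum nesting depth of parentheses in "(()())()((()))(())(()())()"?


Input: "(()())()((()))(())(()())()"
Tracking depth:
  Position 0 '(': depth becomes 1
  Position 1 '(': depth becomes 2
  Position 2 ')': depth becomes 1
  Position 3 '(': depth becomes 2
  Position 4 ')': depth becomes 1
  Position 5 ')': depth becomes 0
  Position 6 '(': depth becomes 1
  Position 7 ')': depth becomes 0
  Position 8 '(': depth becomes 1
  Position 9 '(': depth becomes 2
  Position 10 '(': depth becomes 3
  Position 11 ')': depth becomes 2
  Position 12 ')': depth becomes 1
  Position 13 ')': depth becomes 0
  Position 14 '(': depth becomes 1
  Position 15 '(': depth becomes 2
  Position 16 ')': depth becomes 1
  Position 17 ')': depth becomes 0
  Position 18 '(': depth becomes 1
  Position 19 '(': depth becomes 2
  Position 20 ')': depth becomes 1
  Position 21 '(': depth becomes 2
  Position 22 ')': depth becomes 1
  Position 23 ')': depth becomes 0
  Position 24 '(': depth becomes 1
  Position 25 ')': depth becomes 0
Maximum depth reached: 3

3


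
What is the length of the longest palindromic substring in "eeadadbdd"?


Input: "eeadadbdd"
Checking substrings for palindromes:
  [2:5] "ada" (len 3) => palindrome
  [3:6] "dad" (len 3) => palindrome
  [5:8] "dbd" (len 3) => palindrome
  [0:2] "ee" (len 2) => palindrome
  [7:9] "dd" (len 2) => palindrome
Longest palindromic substring: "ada" with length 3

3


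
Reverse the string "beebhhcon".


Input: beebhhcon
Reading characters right to left:
  Position 8: 'n'
  Position 7: 'o'
  Position 6: 'c'
  Position 5: 'h'
  Position 4: 'h'
  Position 3: 'b'
  Position 2: 'e'
  Position 1: 'e'
  Position 0: 'b'
Reversed: nochhbeeb

nochhbeeb


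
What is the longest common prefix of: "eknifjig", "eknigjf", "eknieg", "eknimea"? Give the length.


Words: eknifjig, eknigjf, eknieg, eknimea
  Position 0: all 'e' => match
  Position 1: all 'k' => match
  Position 2: all 'n' => match
  Position 3: all 'i' => match
  Position 4: ('f', 'g', 'e', 'm') => mismatch, stop
LCP = "ekni" (length 4)

4


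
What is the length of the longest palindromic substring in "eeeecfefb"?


Input: "eeeecfefb"
Checking substrings for palindromes:
  [0:4] "eeee" (len 4) => palindrome
  [0:3] "eee" (len 3) => palindrome
  [1:4] "eee" (len 3) => palindrome
  [5:8] "fef" (len 3) => palindrome
  [0:2] "ee" (len 2) => palindrome
  [1:3] "ee" (len 2) => palindrome
Longest palindromic substring: "eeee" with length 4

4


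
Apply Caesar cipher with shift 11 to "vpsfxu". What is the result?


Caesar cipher: shift "vpsfxu" by 11
  'v' (pos 21) + 11 = pos 6 = 'g'
  'p' (pos 15) + 11 = pos 0 = 'a'
  's' (pos 18) + 11 = pos 3 = 'd'
  'f' (pos 5) + 11 = pos 16 = 'q'
  'x' (pos 23) + 11 = pos 8 = 'i'
  'u' (pos 20) + 11 = pos 5 = 'f'
Result: gadqif

gadqif


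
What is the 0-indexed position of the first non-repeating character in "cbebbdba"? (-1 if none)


Input: cbebbdba
Character frequencies:
  'a': 1
  'b': 4
  'c': 1
  'd': 1
  'e': 1
Scanning left to right for freq == 1:
  Position 0 ('c'): unique! => answer = 0

0


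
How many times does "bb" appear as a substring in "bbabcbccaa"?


Searching for "bb" in "bbabcbccaa"
Scanning each position:
  Position 0: "bb" => MATCH
  Position 1: "ba" => no
  Position 2: "ab" => no
  Position 3: "bc" => no
  Position 4: "cb" => no
  Position 5: "bc" => no
  Position 6: "cc" => no
  Position 7: "ca" => no
  Position 8: "aa" => no
Total occurrences: 1

1


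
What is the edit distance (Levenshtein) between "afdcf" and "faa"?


Computing edit distance: "afdcf" -> "faa"
DP table:
           f    a    a
      0    1    2    3
  a   1    1    1    2
  f   2    1    2    2
  d   3    2    2    3
  c   4    3    3    3
  f   5    4    4    4
Edit distance = dp[5][3] = 4

4


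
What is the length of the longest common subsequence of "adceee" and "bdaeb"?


LCS of "adceee" and "bdaeb"
DP table:
           b    d    a    e    b
      0    0    0    0    0    0
  a   0    0    0    1    1    1
  d   0    0    1    1    1    1
  c   0    0    1    1    1    1
  e   0    0    1    1    2    2
  e   0    0    1    1    2    2
  e   0    0    1    1    2    2
LCS length = dp[6][5] = 2

2


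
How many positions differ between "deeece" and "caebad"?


Comparing "deeece" and "caebad" position by position:
  Position 0: 'd' vs 'c' => DIFFER
  Position 1: 'e' vs 'a' => DIFFER
  Position 2: 'e' vs 'e' => same
  Position 3: 'e' vs 'b' => DIFFER
  Position 4: 'c' vs 'a' => DIFFER
  Position 5: 'e' vs 'd' => DIFFER
Positions that differ: 5

5


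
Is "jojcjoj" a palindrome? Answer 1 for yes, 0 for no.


Input: jojcjoj
Reversed: jojcjoj
  Compare pos 0 ('j') with pos 6 ('j'): match
  Compare pos 1 ('o') with pos 5 ('o'): match
  Compare pos 2 ('j') with pos 4 ('j'): match
Result: palindrome

1


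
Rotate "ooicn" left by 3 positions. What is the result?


Input: "ooicn", rotate left by 3
First 3 characters: "ooi"
Remaining characters: "cn"
Concatenate remaining + first: "cn" + "ooi" = "cnooi"

cnooi


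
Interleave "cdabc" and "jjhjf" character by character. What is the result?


Interleaving "cdabc" and "jjhjf":
  Position 0: 'c' from first, 'j' from second => "cj"
  Position 1: 'd' from first, 'j' from second => "dj"
  Position 2: 'a' from first, 'h' from second => "ah"
  Position 3: 'b' from first, 'j' from second => "bj"
  Position 4: 'c' from first, 'f' from second => "cf"
Result: cjdjahbjcf

cjdjahbjcf


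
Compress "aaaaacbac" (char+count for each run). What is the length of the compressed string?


Input: aaaaacbac
Runs:
  'a' x 5 => "a5"
  'c' x 1 => "c1"
  'b' x 1 => "b1"
  'a' x 1 => "a1"
  'c' x 1 => "c1"
Compressed: "a5c1b1a1c1"
Compressed length: 10

10


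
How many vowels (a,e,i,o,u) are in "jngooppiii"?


Input: jngooppiii
Checking each character:
  'j' at position 0: consonant
  'n' at position 1: consonant
  'g' at position 2: consonant
  'o' at position 3: vowel (running total: 1)
  'o' at position 4: vowel (running total: 2)
  'p' at position 5: consonant
  'p' at position 6: consonant
  'i' at position 7: vowel (running total: 3)
  'i' at position 8: vowel (running total: 4)
  'i' at position 9: vowel (running total: 5)
Total vowels: 5

5


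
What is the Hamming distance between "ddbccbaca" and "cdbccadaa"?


Comparing "ddbccbaca" and "cdbccadaa" position by position:
  Position 0: 'd' vs 'c' => differ
  Position 1: 'd' vs 'd' => same
  Position 2: 'b' vs 'b' => same
  Position 3: 'c' vs 'c' => same
  Position 4: 'c' vs 'c' => same
  Position 5: 'b' vs 'a' => differ
  Position 6: 'a' vs 'd' => differ
  Position 7: 'c' vs 'a' => differ
  Position 8: 'a' vs 'a' => same
Total differences (Hamming distance): 4

4


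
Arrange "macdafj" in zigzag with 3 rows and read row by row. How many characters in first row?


Zigzag "macdafj" into 3 rows:
Placing characters:
  'm' => row 0
  'a' => row 1
  'c' => row 2
  'd' => row 1
  'a' => row 0
  'f' => row 1
  'j' => row 2
Rows:
  Row 0: "ma"
  Row 1: "adf"
  Row 2: "cj"
First row length: 2

2
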